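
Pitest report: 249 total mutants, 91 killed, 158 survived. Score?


Mutation score = killed / total * 100
Mutation score = 91 / 249 * 100
Mutation score = 36.55%

36.55%


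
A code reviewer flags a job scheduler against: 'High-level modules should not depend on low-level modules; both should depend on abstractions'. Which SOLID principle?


This describes the Dependency Inversion Principle (DIP)

Dependency Inversion Principle (DIP)


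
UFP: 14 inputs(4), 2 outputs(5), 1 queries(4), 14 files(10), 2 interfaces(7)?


UFP = EI*4 + EO*5 + EQ*4 + ILF*10 + EIF*7
UFP = 14*4 + 2*5 + 1*4 + 14*10 + 2*7
UFP = 56 + 10 + 4 + 140 + 14
UFP = 224

224


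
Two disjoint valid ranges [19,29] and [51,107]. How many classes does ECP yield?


Valid ranges: [19,29] and [51,107]
Class 1: x < 19 — invalid
Class 2: 19 ≤ x ≤ 29 — valid
Class 3: 29 < x < 51 — invalid (gap between ranges)
Class 4: 51 ≤ x ≤ 107 — valid
Class 5: x > 107 — invalid
Total equivalence classes: 5

5 equivalence classes


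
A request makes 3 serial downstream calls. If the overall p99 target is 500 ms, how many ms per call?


Formula: per_stage = total_budget / stages
per_stage = 500 / 3
per_stage = 166.67 ms

166.67 ms


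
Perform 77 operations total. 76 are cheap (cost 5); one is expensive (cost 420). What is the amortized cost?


Formula: Amortized cost = Total cost / Operations
Total cost = (76 * 5) + (1 * 420)
Total cost = 380 + 420 = 800
Amortized = 800 / 77 = 10.3896

10.3896


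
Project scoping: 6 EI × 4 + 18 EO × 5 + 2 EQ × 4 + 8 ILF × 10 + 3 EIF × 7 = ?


UFP = EI*4 + EO*5 + EQ*4 + ILF*10 + EIF*7
UFP = 6*4 + 18*5 + 2*4 + 8*10 + 3*7
UFP = 24 + 90 + 8 + 80 + 21
UFP = 223

223


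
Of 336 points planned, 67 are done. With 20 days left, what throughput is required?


Formula: Required rate = Remaining points / Days left
Remaining = 336 - 67 = 269 points
Required rate = 269 / 20 = 13.45 points/day

13.45 points/day


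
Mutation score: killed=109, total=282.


Mutation score = killed / total * 100
Mutation score = 109 / 282 * 100
Mutation score = 38.65%

38.65%


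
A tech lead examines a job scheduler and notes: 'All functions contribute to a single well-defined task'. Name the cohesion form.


Reasoning: Best: single purpose
Type: Functional cohesion

Functional cohesion


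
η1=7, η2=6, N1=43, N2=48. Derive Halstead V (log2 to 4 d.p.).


Formula: V = N * log2(η), where N = N1 + N2 and η = η1 + η2
η = 7 + 6 = 13
N = 43 + 48 = 91
log2(13) ≈ 3.7004
V = 91 * 3.7004 = 336.74

336.74


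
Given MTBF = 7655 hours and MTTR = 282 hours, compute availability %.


Availability = MTBF / (MTBF + MTTR)
Availability = 7655 / (7655 + 282)
Availability = 7655 / 7937
Availability = 96.447%

96.447%


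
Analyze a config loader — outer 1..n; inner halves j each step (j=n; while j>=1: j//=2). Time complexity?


Reasoning: n times log n
Complexity: O(n log n)

O(n log n)


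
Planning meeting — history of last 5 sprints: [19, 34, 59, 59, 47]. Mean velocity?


Formula: Avg velocity = Total points / Number of sprints
Points: [19, 34, 59, 59, 47]
Sum = 19 + 34 + 59 + 59 + 47 = 218
Avg velocity = 218 / 5 = 43.6 points/sprint

43.6 points/sprint


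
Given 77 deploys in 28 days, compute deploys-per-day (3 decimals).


Formula: deployments per day = releases / days
= 77 / 28
= 2.75 deploys/day
(equivalently, 19.25 deploys/week)

2.75 deploys/day


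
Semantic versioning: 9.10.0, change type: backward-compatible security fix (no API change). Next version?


Current: 9.10.0
Change category: 'backward-compatible security fix (no API change)' → patch bump
SemVer rule: patch bump → increment PATCH (MAJOR and MINOR unchanged)
New: 9.10.1

9.10.1


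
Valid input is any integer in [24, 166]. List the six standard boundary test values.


Range: [24, 166]
Boundaries: just below min, min, min+1, max-1, max, just above max
Values: [23, 24, 25, 165, 166, 167]

[23, 24, 25, 165, 166, 167]


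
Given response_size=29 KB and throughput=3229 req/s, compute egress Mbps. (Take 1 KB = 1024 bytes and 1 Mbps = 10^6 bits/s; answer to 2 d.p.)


Formula: Mbps = payload_bytes * RPS * 8 / 1e6
Payload per request = 29 KB = 29 * 1024 = 29696 bytes
Total bytes/sec = 29696 * 3229 = 95888384
Total bits/sec = 95888384 * 8 = 767107072
Mbps = 767107072 / 1e6 = 767.11

767.11 Mbps


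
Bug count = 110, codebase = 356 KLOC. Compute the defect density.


Defect density = defects / KLOC
Defect density = 110 / 356
Defect density = 0.309 defects/KLOC

0.309 defects/KLOC


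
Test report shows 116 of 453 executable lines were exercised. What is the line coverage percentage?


Coverage = covered / total * 100
Coverage = 116 / 453 * 100
Coverage = 25.61%

25.61%


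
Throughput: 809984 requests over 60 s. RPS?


Formula: throughput = requests / seconds
throughput = 809984 / 60
throughput = 13499.73 requests/second

13499.73 requests/second


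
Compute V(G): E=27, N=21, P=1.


Formula: V(G) = E - N + 2P
V(G) = 27 - 21 + 2*1
V(G) = 6 + 2
V(G) = 8

8


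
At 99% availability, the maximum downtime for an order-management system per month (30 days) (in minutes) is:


Formula: allowed downtime = period * (100 - SLA) / 100
Period (month (30 days)) = 43200 minutes
Unavailability fraction = (100 - 99.0) / 100
Allowed downtime = 43200 * (100 - 99.0) / 100
Allowed downtime = 432.0 minutes

432.0 minutes


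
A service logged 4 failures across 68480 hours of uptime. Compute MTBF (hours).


Formula: MTBF = Total operating time / Number of failures
MTBF = 68480 / 4
MTBF = 17120.0 hours

17120.0 hours


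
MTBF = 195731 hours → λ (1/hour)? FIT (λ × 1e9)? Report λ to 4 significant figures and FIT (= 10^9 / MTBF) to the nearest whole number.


Formula: λ = 1 / MTBF; FIT = λ × 1e9 = 1e9 / MTBF
λ = 1 / 195731 ≈ 5.109e-06 failures/hour
FIT = 1e9 / 195731 ≈ 5109 failures per 1e9 hours (nearest whole number)

λ = 5.109e-06 /h, FIT = 5109


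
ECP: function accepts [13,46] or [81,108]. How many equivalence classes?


Valid ranges: [13,46] and [81,108]
Class 1: x < 13 — invalid
Class 2: 13 ≤ x ≤ 46 — valid
Class 3: 46 < x < 81 — invalid (gap between ranges)
Class 4: 81 ≤ x ≤ 108 — valid
Class 5: x > 108 — invalid
Total equivalence classes: 5

5 equivalence classes


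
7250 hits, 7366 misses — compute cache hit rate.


Formula: hit rate = hits / (hits + misses) * 100
hit rate = 7250 / (7250 + 7366) * 100
hit rate = 7250 / 14616 * 100
hit rate = 49.6%

49.6%


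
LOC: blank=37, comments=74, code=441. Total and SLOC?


Total LOC = blank + comment + code
Total LOC = 37 + 74 + 441 = 552
SLOC (source only) = code = 441

Total LOC: 552, SLOC: 441


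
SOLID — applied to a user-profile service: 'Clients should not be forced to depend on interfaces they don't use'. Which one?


This describes the Interface Segregation Principle (ISP)

Interface Segregation Principle (ISP)


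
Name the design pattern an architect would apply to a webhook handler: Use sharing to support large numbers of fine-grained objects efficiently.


This matches the Flyweight pattern

Flyweight


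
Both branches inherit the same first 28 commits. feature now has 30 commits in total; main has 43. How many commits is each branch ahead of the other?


Common ancestor: commit #28
feature commits after divergence: 30 - 28 = 2
main commits after divergence: 43 - 28 = 15
feature is 2 commits ahead of main
main is 15 commits ahead of feature

feature ahead: 2, main ahead: 15


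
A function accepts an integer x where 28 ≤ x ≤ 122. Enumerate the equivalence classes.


Valid range: [28, 122]
Class 1: x < 28 — invalid
Class 2: 28 ≤ x ≤ 122 — valid
Class 3: x > 122 — invalid
Total equivalence classes: 3

3 equivalence classes


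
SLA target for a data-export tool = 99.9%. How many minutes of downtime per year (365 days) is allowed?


Formula: allowed downtime = period * (100 - SLA) / 100
Period (year (365 days)) = 525600 minutes
Unavailability fraction = (100 - 99.9) / 100
Allowed downtime = 525600 * (100 - 99.9) / 100
Allowed downtime = 525.6 minutes

525.6 minutes


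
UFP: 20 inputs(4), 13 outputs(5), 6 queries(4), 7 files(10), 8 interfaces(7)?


UFP = EI*4 + EO*5 + EQ*4 + ILF*10 + EIF*7
UFP = 20*4 + 13*5 + 6*4 + 7*10 + 8*7
UFP = 80 + 65 + 24 + 70 + 56
UFP = 295

295


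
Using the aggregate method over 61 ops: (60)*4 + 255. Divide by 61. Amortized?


Formula: Amortized cost = Total cost / Operations
Total cost = (60 * 4) + (1 * 255)
Total cost = 240 + 255 = 495
Amortized = 495 / 61 = 8.1148

8.1148


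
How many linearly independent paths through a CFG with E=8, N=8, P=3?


Formula: V(G) = E - N + 2P
V(G) = 8 - 8 + 2*3
V(G) = 0 + 6
V(G) = 6

6


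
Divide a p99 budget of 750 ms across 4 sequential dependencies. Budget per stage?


Formula: per_stage = total_budget / stages
per_stage = 750 / 4
per_stage = 187.5 ms

187.5 ms


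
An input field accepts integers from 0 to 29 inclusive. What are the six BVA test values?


Range: [0, 29]
Boundaries: just below min, min, min+1, max-1, max, just above max
Values: [-1, 0, 1, 28, 29, 30]

[-1, 0, 1, 28, 29, 30]


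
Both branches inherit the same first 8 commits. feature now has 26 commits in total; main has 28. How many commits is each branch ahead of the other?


Common ancestor: commit #8
feature commits after divergence: 26 - 8 = 18
main commits after divergence: 28 - 8 = 20
feature is 18 commits ahead of main
main is 20 commits ahead of feature

feature ahead: 18, main ahead: 20


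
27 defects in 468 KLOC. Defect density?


Defect density = defects / KLOC
Defect density = 27 / 468
Defect density = 0.058 defects/KLOC

0.058 defects/KLOC


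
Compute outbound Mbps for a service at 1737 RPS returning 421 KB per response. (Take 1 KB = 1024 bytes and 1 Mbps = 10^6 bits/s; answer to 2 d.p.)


Formula: Mbps = payload_bytes * RPS * 8 / 1e6
Payload per request = 421 KB = 421 * 1024 = 431104 bytes
Total bytes/sec = 431104 * 1737 = 748827648
Total bits/sec = 748827648 * 8 = 5990621184
Mbps = 5990621184 / 1e6 = 5990.62

5990.62 Mbps


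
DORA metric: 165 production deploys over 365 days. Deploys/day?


Formula: deployments per day = releases / days
= 165 / 365
= 0.452 deploys/day
(equivalently, 3.16 deploys/week)

0.452 deploys/day


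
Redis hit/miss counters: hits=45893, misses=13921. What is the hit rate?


Formula: hit rate = hits / (hits + misses) * 100
hit rate = 45893 / (45893 + 13921) * 100
hit rate = 45893 / 59814 * 100
hit rate = 76.73%

76.73%


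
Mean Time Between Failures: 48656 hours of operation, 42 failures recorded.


Formula: MTBF = Total operating time / Number of failures
MTBF = 48656 / 42
MTBF = 1158.48 hours

1158.48 hours


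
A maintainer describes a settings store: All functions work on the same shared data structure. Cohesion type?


Reasoning: Functions share data
Type: Communicational cohesion

Communicational cohesion


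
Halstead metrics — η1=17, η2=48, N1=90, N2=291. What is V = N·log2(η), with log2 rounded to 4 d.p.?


Formula: V = N * log2(η), where N = N1 + N2 and η = η1 + η2
η = 17 + 48 = 65
N = 90 + 291 = 381
log2(65) ≈ 6.0224
V = 381 * 6.0224 = 2294.53

2294.53


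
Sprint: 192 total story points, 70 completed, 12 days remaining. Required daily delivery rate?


Formula: Required rate = Remaining points / Days left
Remaining = 192 - 70 = 122 points
Required rate = 122 / 12 = 10.17 points/day

10.17 points/day


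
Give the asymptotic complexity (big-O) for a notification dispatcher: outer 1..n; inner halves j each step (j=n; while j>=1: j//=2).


Reasoning: n times log n
Complexity: O(n log n)

O(n log n)


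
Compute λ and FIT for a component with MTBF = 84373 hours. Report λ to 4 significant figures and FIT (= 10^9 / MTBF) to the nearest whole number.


Formula: λ = 1 / MTBF; FIT = λ × 1e9 = 1e9 / MTBF
λ = 1 / 84373 ≈ 1.185e-05 failures/hour
FIT = 1e9 / 84373 ≈ 11852 failures per 1e9 hours (nearest whole number)

λ = 1.185e-05 /h, FIT = 11852


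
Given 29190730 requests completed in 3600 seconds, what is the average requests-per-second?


Formula: throughput = requests / seconds
throughput = 29190730 / 3600
throughput = 8108.54 requests/second

8108.54 requests/second


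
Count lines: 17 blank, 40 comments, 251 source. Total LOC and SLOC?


Total LOC = blank + comment + code
Total LOC = 17 + 40 + 251 = 308
SLOC (source only) = code = 251

Total LOC: 308, SLOC: 251


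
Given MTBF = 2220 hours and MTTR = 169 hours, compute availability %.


Availability = MTBF / (MTBF + MTTR)
Availability = 2220 / (2220 + 169)
Availability = 2220 / 2389
Availability = 92.9259%

92.9259%


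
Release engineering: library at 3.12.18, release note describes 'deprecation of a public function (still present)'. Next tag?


Current: 3.12.18
Change category: 'deprecation of a public function (still present)' → minor bump
SemVer rule: minor bump → increment MINOR, reset PATCH to 0 (MAJOR unchanged)
New: 3.13.0

3.13.0


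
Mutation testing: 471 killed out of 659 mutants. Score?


Mutation score = killed / total * 100
Mutation score = 471 / 659 * 100
Mutation score = 71.47%

71.47%


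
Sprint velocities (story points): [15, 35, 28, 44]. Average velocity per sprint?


Formula: Avg velocity = Total points / Number of sprints
Points: [15, 35, 28, 44]
Sum = 15 + 35 + 28 + 44 = 122
Avg velocity = 122 / 4 = 30.5 points/sprint

30.5 points/sprint


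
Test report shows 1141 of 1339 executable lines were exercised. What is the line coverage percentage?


Coverage = covered / total * 100
Coverage = 1141 / 1339 * 100
Coverage = 85.21%

85.21%


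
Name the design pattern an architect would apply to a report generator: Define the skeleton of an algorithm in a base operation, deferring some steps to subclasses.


This matches the Template Method pattern

Template Method


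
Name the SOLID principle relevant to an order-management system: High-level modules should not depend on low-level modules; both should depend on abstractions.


This describes the Dependency Inversion Principle (DIP)

Dependency Inversion Principle (DIP)


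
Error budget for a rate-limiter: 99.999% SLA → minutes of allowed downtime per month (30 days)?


Formula: allowed downtime = period * (100 - SLA) / 100
Period (month (30 days)) = 43200 minutes
Unavailability fraction = (100 - 99.999) / 100
Allowed downtime = 43200 * (100 - 99.999) / 100
Allowed downtime = 0.432 minutes

0.432 minutes


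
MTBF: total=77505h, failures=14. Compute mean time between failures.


Formula: MTBF = Total operating time / Number of failures
MTBF = 77505 / 14
MTBF = 5536.07 hours

5536.07 hours


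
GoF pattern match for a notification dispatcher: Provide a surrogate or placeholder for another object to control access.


This matches the Proxy pattern

Proxy


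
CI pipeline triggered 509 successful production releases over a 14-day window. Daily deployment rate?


Formula: deployments per day = releases / days
= 509 / 14
= 36.357 deploys/day
(equivalently, 254.5 deploys/week)

36.357 deploys/day


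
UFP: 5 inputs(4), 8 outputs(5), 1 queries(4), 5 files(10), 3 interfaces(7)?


UFP = EI*4 + EO*5 + EQ*4 + ILF*10 + EIF*7
UFP = 5*4 + 8*5 + 1*4 + 5*10 + 3*7
UFP = 20 + 40 + 4 + 50 + 21
UFP = 135

135


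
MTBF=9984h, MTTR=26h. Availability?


Availability = MTBF / (MTBF + MTTR)
Availability = 9984 / (9984 + 26)
Availability = 9984 / 10010
Availability = 99.7403%

99.7403%


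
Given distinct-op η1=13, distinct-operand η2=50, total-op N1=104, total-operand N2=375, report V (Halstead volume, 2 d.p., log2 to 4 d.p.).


Formula: V = N * log2(η), where N = N1 + N2 and η = η1 + η2
η = 13 + 50 = 63
N = 104 + 375 = 479
log2(63) ≈ 5.9773
V = 479 * 5.9773 = 2863.13

2863.13


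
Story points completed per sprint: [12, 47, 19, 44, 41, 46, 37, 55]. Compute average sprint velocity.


Formula: Avg velocity = Total points / Number of sprints
Points: [12, 47, 19, 44, 41, 46, 37, 55]
Sum = 12 + 47 + 19 + 44 + 41 + 46 + 37 + 55 = 301
Avg velocity = 301 / 8 = 37.63 points/sprint

37.63 points/sprint


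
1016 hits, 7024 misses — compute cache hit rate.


Formula: hit rate = hits / (hits + misses) * 100
hit rate = 1016 / (1016 + 7024) * 100
hit rate = 1016 / 8040 * 100
hit rate = 12.64%

12.64%


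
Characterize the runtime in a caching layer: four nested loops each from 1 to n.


Reasoning: four levels of nesting
Complexity: O(n^4)

O(n^4)


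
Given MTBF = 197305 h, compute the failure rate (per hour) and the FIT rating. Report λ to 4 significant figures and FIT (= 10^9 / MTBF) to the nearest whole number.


Formula: λ = 1 / MTBF; FIT = λ × 1e9 = 1e9 / MTBF
λ = 1 / 197305 ≈ 5.068e-06 failures/hour
FIT = 1e9 / 197305 ≈ 5068 failures per 1e9 hours (nearest whole number)

λ = 5.068e-06 /h, FIT = 5068


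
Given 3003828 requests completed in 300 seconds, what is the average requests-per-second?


Formula: throughput = requests / seconds
throughput = 3003828 / 300
throughput = 10012.76 requests/second

10012.76 requests/second


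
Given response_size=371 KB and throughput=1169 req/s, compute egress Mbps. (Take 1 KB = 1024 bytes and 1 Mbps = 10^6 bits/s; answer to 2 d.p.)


Formula: Mbps = payload_bytes * RPS * 8 / 1e6
Payload per request = 371 KB = 371 * 1024 = 379904 bytes
Total bytes/sec = 379904 * 1169 = 444107776
Total bits/sec = 444107776 * 8 = 3552862208
Mbps = 3552862208 / 1e6 = 3552.86

3552.86 Mbps


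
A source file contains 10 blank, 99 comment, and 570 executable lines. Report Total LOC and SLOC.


Total LOC = blank + comment + code
Total LOC = 10 + 99 + 570 = 679
SLOC (source only) = code = 570

Total LOC: 679, SLOC: 570


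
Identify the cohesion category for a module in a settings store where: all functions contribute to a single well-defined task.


Reasoning: Best: single purpose
Type: Functional cohesion

Functional cohesion


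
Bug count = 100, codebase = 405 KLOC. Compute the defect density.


Defect density = defects / KLOC
Defect density = 100 / 405
Defect density = 0.247 defects/KLOC

0.247 defects/KLOC


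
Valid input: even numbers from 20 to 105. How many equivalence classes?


Constraint: even integers in [20, 105]
Class 1: x < 20 — out-of-range invalid
Class 2: x in [20,105] but odd — wrong type invalid
Class 3: x in [20,105] and even — valid
Class 4: x > 105 — out-of-range invalid
Total equivalence classes: 4

4 equivalence classes


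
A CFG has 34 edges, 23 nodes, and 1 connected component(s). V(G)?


Formula: V(G) = E - N + 2P
V(G) = 34 - 23 + 2*1
V(G) = 11 + 2
V(G) = 13

13


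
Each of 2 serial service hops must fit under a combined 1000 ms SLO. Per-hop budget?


Formula: per_stage = total_budget / stages
per_stage = 1000 / 2
per_stage = 500.0 ms

500.0 ms


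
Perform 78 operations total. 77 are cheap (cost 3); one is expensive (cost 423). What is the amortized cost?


Formula: Amortized cost = Total cost / Operations
Total cost = (77 * 3) + (1 * 423)
Total cost = 231 + 423 = 654
Amortized = 654 / 78 = 8.3846

8.3846


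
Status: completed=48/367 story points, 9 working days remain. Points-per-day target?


Formula: Required rate = Remaining points / Days left
Remaining = 367 - 48 = 319 points
Required rate = 319 / 9 = 35.44 points/day

35.44 points/day


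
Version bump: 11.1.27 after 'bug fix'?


Current: 11.1.27
Change category: 'bug fix' → patch bump
SemVer rule: patch bump → increment PATCH (MAJOR and MINOR unchanged)
New: 11.1.28

11.1.28


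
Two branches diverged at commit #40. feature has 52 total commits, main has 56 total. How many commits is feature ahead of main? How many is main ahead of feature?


Common ancestor: commit #40
feature commits after divergence: 52 - 40 = 12
main commits after divergence: 56 - 40 = 16
feature is 12 commits ahead of main
main is 16 commits ahead of feature

feature ahead: 12, main ahead: 16


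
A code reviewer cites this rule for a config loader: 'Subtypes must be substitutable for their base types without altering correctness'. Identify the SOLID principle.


This describes the Liskov Substitution Principle (LSP)

Liskov Substitution Principle (LSP)


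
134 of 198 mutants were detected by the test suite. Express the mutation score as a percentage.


Mutation score = killed / total * 100
Mutation score = 134 / 198 * 100
Mutation score = 67.68%

67.68%


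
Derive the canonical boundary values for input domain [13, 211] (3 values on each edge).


Range: [13, 211]
Boundaries: just below min, min, min+1, max-1, max, just above max
Values: [12, 13, 14, 210, 211, 212]

[12, 13, 14, 210, 211, 212]


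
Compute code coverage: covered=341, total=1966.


Coverage = covered / total * 100
Coverage = 341 / 1966 * 100
Coverage = 17.34%

17.34%


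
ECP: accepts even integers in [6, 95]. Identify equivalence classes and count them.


Constraint: even integers in [6, 95]
Class 1: x < 6 — out-of-range invalid
Class 2: x in [6,95] but odd — wrong type invalid
Class 3: x in [6,95] and even — valid
Class 4: x > 95 — out-of-range invalid
Total equivalence classes: 4

4 equivalence classes


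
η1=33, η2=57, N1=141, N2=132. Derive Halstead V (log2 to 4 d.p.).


Formula: V = N * log2(η), where N = N1 + N2 and η = η1 + η2
η = 33 + 57 = 90
N = 141 + 132 = 273
log2(90) ≈ 6.4919
V = 273 * 6.4919 = 1772.29

1772.29


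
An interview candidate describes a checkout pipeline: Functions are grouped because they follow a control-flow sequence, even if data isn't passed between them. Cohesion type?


Reasoning: Grouped by order of execution within a routine, not by data flow
Type: Procedural cohesion

Procedural cohesion


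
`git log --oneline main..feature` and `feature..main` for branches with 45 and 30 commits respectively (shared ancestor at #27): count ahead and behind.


Common ancestor: commit #27
feature commits after divergence: 45 - 27 = 18
main commits after divergence: 30 - 27 = 3
feature is 18 commits ahead of main
main is 3 commits ahead of feature

feature ahead: 18, main ahead: 3


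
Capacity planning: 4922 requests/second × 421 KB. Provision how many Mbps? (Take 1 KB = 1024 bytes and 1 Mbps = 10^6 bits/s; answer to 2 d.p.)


Formula: Mbps = payload_bytes * RPS * 8 / 1e6
Payload per request = 421 KB = 421 * 1024 = 431104 bytes
Total bytes/sec = 431104 * 4922 = 2121893888
Total bits/sec = 2121893888 * 8 = 16975151104
Mbps = 16975151104 / 1e6 = 16975.15

16975.15 Mbps


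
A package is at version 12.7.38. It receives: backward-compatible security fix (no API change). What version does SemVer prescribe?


Current: 12.7.38
Change category: 'backward-compatible security fix (no API change)' → patch bump
SemVer rule: patch bump → increment PATCH (MAJOR and MINOR unchanged)
New: 12.7.39

12.7.39


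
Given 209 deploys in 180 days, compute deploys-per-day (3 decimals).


Formula: deployments per day = releases / days
= 209 / 180
= 1.161 deploys/day
(equivalently, 8.13 deploys/week)

1.161 deploys/day


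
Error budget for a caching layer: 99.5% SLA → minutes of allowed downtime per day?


Formula: allowed downtime = period * (100 - SLA) / 100
Period (day) = 1440 minutes
Unavailability fraction = (100 - 99.5) / 100
Allowed downtime = 1440 * (100 - 99.5) / 100
Allowed downtime = 7.2 minutes

7.2 minutes


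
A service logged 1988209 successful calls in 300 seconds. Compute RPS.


Formula: throughput = requests / seconds
throughput = 1988209 / 300
throughput = 6627.36 requests/second

6627.36 requests/second


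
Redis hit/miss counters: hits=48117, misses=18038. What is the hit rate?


Formula: hit rate = hits / (hits + misses) * 100
hit rate = 48117 / (48117 + 18038) * 100
hit rate = 48117 / 66155 * 100
hit rate = 72.73%

72.73%


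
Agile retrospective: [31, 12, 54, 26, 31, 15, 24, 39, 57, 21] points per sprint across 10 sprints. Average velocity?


Formula: Avg velocity = Total points / Number of sprints
Points: [31, 12, 54, 26, 31, 15, 24, 39, 57, 21]
Sum = 31 + 12 + 54 + 26 + 31 + 15 + 24 + 39 + 57 + 21 = 310
Avg velocity = 310 / 10 = 31.0 points/sprint

31.0 points/sprint


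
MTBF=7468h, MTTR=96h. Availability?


Availability = MTBF / (MTBF + MTTR)
Availability = 7468 / (7468 + 96)
Availability = 7468 / 7564
Availability = 98.7308%

98.7308%


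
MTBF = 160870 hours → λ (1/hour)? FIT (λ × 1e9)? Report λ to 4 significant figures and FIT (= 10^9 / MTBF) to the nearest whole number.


Formula: λ = 1 / MTBF; FIT = λ × 1e9 = 1e9 / MTBF
λ = 1 / 160870 ≈ 6.216e-06 failures/hour
FIT = 1e9 / 160870 ≈ 6216 failures per 1e9 hours (nearest whole number)

λ = 6.216e-06 /h, FIT = 6216


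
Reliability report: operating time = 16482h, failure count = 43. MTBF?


Formula: MTBF = Total operating time / Number of failures
MTBF = 16482 / 43
MTBF = 383.3 hours

383.3 hours


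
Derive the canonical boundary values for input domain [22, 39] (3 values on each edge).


Range: [22, 39]
Boundaries: just below min, min, min+1, max-1, max, just above max
Values: [21, 22, 23, 38, 39, 40]

[21, 22, 23, 38, 39, 40]


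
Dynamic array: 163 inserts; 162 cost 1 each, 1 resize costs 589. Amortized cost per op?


Formula: Amortized cost = Total cost / Operations
Total cost = (162 * 1) + (1 * 589)
Total cost = 162 + 589 = 751
Amortized = 751 / 163 = 4.6074

4.6074


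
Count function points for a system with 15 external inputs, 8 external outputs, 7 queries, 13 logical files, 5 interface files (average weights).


UFP = EI*4 + EO*5 + EQ*4 + ILF*10 + EIF*7
UFP = 15*4 + 8*5 + 7*4 + 13*10 + 5*7
UFP = 60 + 40 + 28 + 130 + 35
UFP = 293

293


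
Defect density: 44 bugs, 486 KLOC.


Defect density = defects / KLOC
Defect density = 44 / 486
Defect density = 0.091 defects/KLOC

0.091 defects/KLOC


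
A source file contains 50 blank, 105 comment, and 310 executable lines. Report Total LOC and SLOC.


Total LOC = blank + comment + code
Total LOC = 50 + 105 + 310 = 465
SLOC (source only) = code = 310

Total LOC: 465, SLOC: 310


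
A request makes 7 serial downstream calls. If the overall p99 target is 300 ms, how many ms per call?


Formula: per_stage = total_budget / stages
per_stage = 300 / 7
per_stage = 42.86 ms

42.86 ms


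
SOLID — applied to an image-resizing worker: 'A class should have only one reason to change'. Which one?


This describes the Single Responsibility Principle (SRP)

Single Responsibility Principle (SRP)


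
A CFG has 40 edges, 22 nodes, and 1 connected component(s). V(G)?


Formula: V(G) = E - N + 2P
V(G) = 40 - 22 + 2*1
V(G) = 18 + 2
V(G) = 20

20


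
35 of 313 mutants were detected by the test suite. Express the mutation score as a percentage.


Mutation score = killed / total * 100
Mutation score = 35 / 313 * 100
Mutation score = 11.18%

11.18%


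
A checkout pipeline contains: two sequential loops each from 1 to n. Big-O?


Reasoning: sequential dominates: O(n) + O(n) = O(n)
Complexity: O(n)

O(n)


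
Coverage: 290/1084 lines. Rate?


Coverage = covered / total * 100
Coverage = 290 / 1084 * 100
Coverage = 26.75%

26.75%


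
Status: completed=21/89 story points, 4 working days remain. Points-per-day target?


Formula: Required rate = Remaining points / Days left
Remaining = 89 - 21 = 68 points
Required rate = 68 / 4 = 17.0 points/day

17.0 points/day


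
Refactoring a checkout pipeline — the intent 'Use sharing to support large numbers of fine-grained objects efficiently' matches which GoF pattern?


This matches the Flyweight pattern

Flyweight


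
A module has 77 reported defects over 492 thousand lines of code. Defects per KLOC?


Defect density = defects / KLOC
Defect density = 77 / 492
Defect density = 0.157 defects/KLOC

0.157 defects/KLOC


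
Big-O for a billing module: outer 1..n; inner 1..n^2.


Reasoning: n times n^2
Complexity: O(n^3)

O(n^3)


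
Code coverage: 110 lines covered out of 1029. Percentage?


Coverage = covered / total * 100
Coverage = 110 / 1029 * 100
Coverage = 10.69%

10.69%


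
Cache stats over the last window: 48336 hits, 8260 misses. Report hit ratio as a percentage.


Formula: hit rate = hits / (hits + misses) * 100
hit rate = 48336 / (48336 + 8260) * 100
hit rate = 48336 / 56596 * 100
hit rate = 85.41%

85.41%


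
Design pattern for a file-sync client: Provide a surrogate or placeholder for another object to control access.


This matches the Proxy pattern

Proxy


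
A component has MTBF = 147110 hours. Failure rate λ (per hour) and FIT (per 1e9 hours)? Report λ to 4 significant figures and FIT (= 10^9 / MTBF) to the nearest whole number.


Formula: λ = 1 / MTBF; FIT = λ × 1e9 = 1e9 / MTBF
λ = 1 / 147110 ≈ 6.798e-06 failures/hour
FIT = 1e9 / 147110 ≈ 6798 failures per 1e9 hours (nearest whole number)

λ = 6.798e-06 /h, FIT = 6798


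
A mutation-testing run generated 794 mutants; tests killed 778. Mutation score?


Mutation score = killed / total * 100
Mutation score = 778 / 794 * 100
Mutation score = 97.98%

97.98%


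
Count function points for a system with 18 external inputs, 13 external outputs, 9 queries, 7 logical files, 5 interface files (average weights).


UFP = EI*4 + EO*5 + EQ*4 + ILF*10 + EIF*7
UFP = 18*4 + 13*5 + 9*4 + 7*10 + 5*7
UFP = 72 + 65 + 36 + 70 + 35
UFP = 278

278


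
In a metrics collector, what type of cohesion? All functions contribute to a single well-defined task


Reasoning: Best: single purpose
Type: Functional cohesion

Functional cohesion


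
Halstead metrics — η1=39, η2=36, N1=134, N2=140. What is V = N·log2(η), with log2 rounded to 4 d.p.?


Formula: V = N * log2(η), where N = N1 + N2 and η = η1 + η2
η = 39 + 36 = 75
N = 134 + 140 = 274
log2(75) ≈ 6.2288
V = 274 * 6.2288 = 1706.69

1706.69


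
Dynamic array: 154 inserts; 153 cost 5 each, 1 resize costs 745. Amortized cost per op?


Formula: Amortized cost = Total cost / Operations
Total cost = (153 * 5) + (1 * 745)
Total cost = 765 + 745 = 1510
Amortized = 1510 / 154 = 9.8052

9.8052


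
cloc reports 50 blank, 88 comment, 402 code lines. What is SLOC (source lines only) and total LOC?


Total LOC = blank + comment + code
Total LOC = 50 + 88 + 402 = 540
SLOC (source only) = code = 402

Total LOC: 540, SLOC: 402


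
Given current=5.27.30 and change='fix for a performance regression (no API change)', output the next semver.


Current: 5.27.30
Change category: 'fix for a performance regression (no API change)' → patch bump
SemVer rule: patch bump → increment PATCH (MAJOR and MINOR unchanged)
New: 5.27.31

5.27.31


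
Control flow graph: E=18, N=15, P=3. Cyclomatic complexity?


Formula: V(G) = E - N + 2P
V(G) = 18 - 15 + 2*3
V(G) = 3 + 6
V(G) = 9

9


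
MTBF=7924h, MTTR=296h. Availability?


Availability = MTBF / (MTBF + MTTR)
Availability = 7924 / (7924 + 296)
Availability = 7924 / 8220
Availability = 96.399%

96.399%


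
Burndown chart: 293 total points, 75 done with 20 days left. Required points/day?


Formula: Required rate = Remaining points / Days left
Remaining = 293 - 75 = 218 points
Required rate = 218 / 20 = 10.9 points/day

10.9 points/day


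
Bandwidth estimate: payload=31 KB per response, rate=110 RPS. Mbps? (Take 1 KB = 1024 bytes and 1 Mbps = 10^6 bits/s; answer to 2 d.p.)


Formula: Mbps = payload_bytes * RPS * 8 / 1e6
Payload per request = 31 KB = 31 * 1024 = 31744 bytes
Total bytes/sec = 31744 * 110 = 3491840
Total bits/sec = 3491840 * 8 = 27934720
Mbps = 27934720 / 1e6 = 27.93

27.93 Mbps


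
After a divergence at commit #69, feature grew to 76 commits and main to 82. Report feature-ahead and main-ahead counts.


Common ancestor: commit #69
feature commits after divergence: 76 - 69 = 7
main commits after divergence: 82 - 69 = 13
feature is 7 commits ahead of main
main is 13 commits ahead of feature

feature ahead: 7, main ahead: 13


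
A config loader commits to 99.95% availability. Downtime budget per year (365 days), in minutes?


Formula: allowed downtime = period * (100 - SLA) / 100
Period (year (365 days)) = 525600 minutes
Unavailability fraction = (100 - 99.95) / 100
Allowed downtime = 525600 * (100 - 99.95) / 100
Allowed downtime = 262.8 minutes

262.8 minutes


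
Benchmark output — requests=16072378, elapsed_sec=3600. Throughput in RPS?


Formula: throughput = requests / seconds
throughput = 16072378 / 3600
throughput = 4464.55 requests/second

4464.55 requests/second


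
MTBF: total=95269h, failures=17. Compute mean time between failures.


Formula: MTBF = Total operating time / Number of failures
MTBF = 95269 / 17
MTBF = 5604.06 hours

5604.06 hours


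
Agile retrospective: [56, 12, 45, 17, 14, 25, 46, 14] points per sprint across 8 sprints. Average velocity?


Formula: Avg velocity = Total points / Number of sprints
Points: [56, 12, 45, 17, 14, 25, 46, 14]
Sum = 56 + 12 + 45 + 17 + 14 + 25 + 46 + 14 = 229
Avg velocity = 229 / 8 = 28.63 points/sprint

28.63 points/sprint


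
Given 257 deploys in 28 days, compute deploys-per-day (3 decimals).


Formula: deployments per day = releases / days
= 257 / 28
= 9.179 deploys/day
(equivalently, 64.25 deploys/week)

9.179 deploys/day


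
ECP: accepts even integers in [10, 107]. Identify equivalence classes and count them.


Constraint: even integers in [10, 107]
Class 1: x < 10 — out-of-range invalid
Class 2: x in [10,107] but odd — wrong type invalid
Class 3: x in [10,107] and even — valid
Class 4: x > 107 — out-of-range invalid
Total equivalence classes: 4

4 equivalence classes


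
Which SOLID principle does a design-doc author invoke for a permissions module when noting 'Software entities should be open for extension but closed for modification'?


This describes the Open/Closed Principle (OCP)

Open/Closed Principle (OCP)


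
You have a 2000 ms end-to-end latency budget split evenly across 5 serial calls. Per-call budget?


Formula: per_stage = total_budget / stages
per_stage = 2000 / 5
per_stage = 400.0 ms

400.0 ms


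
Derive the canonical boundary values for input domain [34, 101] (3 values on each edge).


Range: [34, 101]
Boundaries: just below min, min, min+1, max-1, max, just above max
Values: [33, 34, 35, 100, 101, 102]

[33, 34, 35, 100, 101, 102]


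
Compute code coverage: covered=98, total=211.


Coverage = covered / total * 100
Coverage = 98 / 211 * 100
Coverage = 46.45%

46.45%


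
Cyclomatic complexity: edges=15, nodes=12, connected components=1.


Formula: V(G) = E - N + 2P
V(G) = 15 - 12 + 2*1
V(G) = 3 + 2
V(G) = 5

5


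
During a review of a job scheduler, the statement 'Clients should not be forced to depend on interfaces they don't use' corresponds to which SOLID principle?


This describes the Interface Segregation Principle (ISP)

Interface Segregation Principle (ISP)


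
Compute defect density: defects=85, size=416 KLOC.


Defect density = defects / KLOC
Defect density = 85 / 416
Defect density = 0.204 defects/KLOC

0.204 defects/KLOC


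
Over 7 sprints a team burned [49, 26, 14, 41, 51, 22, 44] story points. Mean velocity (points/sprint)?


Formula: Avg velocity = Total points / Number of sprints
Points: [49, 26, 14, 41, 51, 22, 44]
Sum = 49 + 26 + 14 + 41 + 51 + 22 + 44 = 247
Avg velocity = 247 / 7 = 35.29 points/sprint

35.29 points/sprint


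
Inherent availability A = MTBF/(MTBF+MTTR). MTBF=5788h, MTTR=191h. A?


Availability = MTBF / (MTBF + MTTR)
Availability = 5788 / (5788 + 191)
Availability = 5788 / 5979
Availability = 96.8055%

96.8055%


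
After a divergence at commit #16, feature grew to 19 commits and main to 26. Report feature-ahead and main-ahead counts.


Common ancestor: commit #16
feature commits after divergence: 19 - 16 = 3
main commits after divergence: 26 - 16 = 10
feature is 3 commits ahead of main
main is 10 commits ahead of feature

feature ahead: 3, main ahead: 10


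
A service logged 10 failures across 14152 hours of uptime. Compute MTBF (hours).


Formula: MTBF = Total operating time / Number of failures
MTBF = 14152 / 10
MTBF = 1415.2 hours

1415.2 hours


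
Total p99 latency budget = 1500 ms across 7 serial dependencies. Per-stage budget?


Formula: per_stage = total_budget / stages
per_stage = 1500 / 7
per_stage = 214.29 ms

214.29 ms


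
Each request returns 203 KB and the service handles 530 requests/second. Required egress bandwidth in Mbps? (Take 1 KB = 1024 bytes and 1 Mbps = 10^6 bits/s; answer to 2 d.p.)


Formula: Mbps = payload_bytes * RPS * 8 / 1e6
Payload per request = 203 KB = 203 * 1024 = 207872 bytes
Total bytes/sec = 207872 * 530 = 110172160
Total bits/sec = 110172160 * 8 = 881377280
Mbps = 881377280 / 1e6 = 881.38

881.38 Mbps


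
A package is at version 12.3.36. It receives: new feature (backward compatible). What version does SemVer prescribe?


Current: 12.3.36
Change category: 'new feature (backward compatible)' → minor bump
SemVer rule: minor bump → increment MINOR, reset PATCH to 0 (MAJOR unchanged)
New: 12.4.0

12.4.0


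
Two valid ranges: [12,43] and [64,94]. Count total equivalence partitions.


Valid ranges: [12,43] and [64,94]
Class 1: x < 12 — invalid
Class 2: 12 ≤ x ≤ 43 — valid
Class 3: 43 < x < 64 — invalid (gap between ranges)
Class 4: 64 ≤ x ≤ 94 — valid
Class 5: x > 94 — invalid
Total equivalence classes: 5

5 equivalence classes


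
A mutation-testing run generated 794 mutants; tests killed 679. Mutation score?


Mutation score = killed / total * 100
Mutation score = 679 / 794 * 100
Mutation score = 85.52%

85.52%


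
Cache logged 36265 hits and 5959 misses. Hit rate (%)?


Formula: hit rate = hits / (hits + misses) * 100
hit rate = 36265 / (36265 + 5959) * 100
hit rate = 36265 / 42224 * 100
hit rate = 85.89%

85.89%


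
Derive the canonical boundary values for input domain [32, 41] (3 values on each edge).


Range: [32, 41]
Boundaries: just below min, min, min+1, max-1, max, just above max
Values: [31, 32, 33, 40, 41, 42]

[31, 32, 33, 40, 41, 42]


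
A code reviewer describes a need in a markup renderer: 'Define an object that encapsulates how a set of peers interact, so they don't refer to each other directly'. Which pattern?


This matches the Mediator pattern

Mediator


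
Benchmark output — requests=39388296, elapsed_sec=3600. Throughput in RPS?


Formula: throughput = requests / seconds
throughput = 39388296 / 3600
throughput = 10941.19 requests/second

10941.19 requests/second


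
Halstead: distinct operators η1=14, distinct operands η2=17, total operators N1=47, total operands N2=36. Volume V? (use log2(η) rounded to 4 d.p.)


Formula: V = N * log2(η), where N = N1 + N2 and η = η1 + η2
η = 14 + 17 = 31
N = 47 + 36 = 83
log2(31) ≈ 4.9542
V = 83 * 4.9542 = 411.20

411.20


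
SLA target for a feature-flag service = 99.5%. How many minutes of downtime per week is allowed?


Formula: allowed downtime = period * (100 - SLA) / 100
Period (week) = 10080 minutes
Unavailability fraction = (100 - 99.5) / 100
Allowed downtime = 10080 * (100 - 99.5) / 100
Allowed downtime = 50.4 minutes

50.4 minutes


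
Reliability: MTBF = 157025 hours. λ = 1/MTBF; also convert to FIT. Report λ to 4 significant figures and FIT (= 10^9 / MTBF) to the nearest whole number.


Formula: λ = 1 / MTBF; FIT = λ × 1e9 = 1e9 / MTBF
λ = 1 / 157025 ≈ 6.368e-06 failures/hour
FIT = 1e9 / 157025 ≈ 6368 failures per 1e9 hours (nearest whole number)

λ = 6.368e-06 /h, FIT = 6368
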